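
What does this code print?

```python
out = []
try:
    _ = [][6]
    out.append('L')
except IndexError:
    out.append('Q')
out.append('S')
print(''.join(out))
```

Execution trace: 'Q' (except IndexError) → 'S' (after the try/except). Output: QS

Answer: QS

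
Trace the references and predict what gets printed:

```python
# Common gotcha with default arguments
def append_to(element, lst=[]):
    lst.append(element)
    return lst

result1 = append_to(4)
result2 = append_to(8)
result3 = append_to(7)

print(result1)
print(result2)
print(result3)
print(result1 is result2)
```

Key concept: mutable default argument gotcha.
Step by step:
`result1 = append_to(4)` → result1 = [4]
`result2 = append_to(8)` → result1 = [4, 8] (same object as result2); result2 = [4, 8] (same object as result1)
`result3 = append_to(7)` → result1 = [4, 8, 7] (same object as result2, result3); result2 = [4, 8, 7] (same object as result1, result3); result3 = [4, 8, 7] (same object as result1, result2)
`print(result1)` → prints [4, 8, 7]
`print(result2)` → prints [4, 8, 7]
`print(result3)` → prints [4, 8, 7]
`print(result1 is result2)` → prints True

Answer:
[4, 8, 7]
[4, 8, 7]
[4, 8, 7]
True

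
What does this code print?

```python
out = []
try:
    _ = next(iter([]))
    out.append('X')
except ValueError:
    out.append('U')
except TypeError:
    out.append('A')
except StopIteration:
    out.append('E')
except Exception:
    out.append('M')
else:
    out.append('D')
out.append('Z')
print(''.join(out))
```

Execution trace: 'E' (except StopIteration) → 'Z' (after the try/except). Output: EZ

Answer: EZ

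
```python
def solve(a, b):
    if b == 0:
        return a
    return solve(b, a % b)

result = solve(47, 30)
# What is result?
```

solve(47, 30) -> solve(30, 17) -> solve(17, 13) -> solve(13, 4) -> solve(4, 1) -> solve(1, 0) -> 1

Answer: 1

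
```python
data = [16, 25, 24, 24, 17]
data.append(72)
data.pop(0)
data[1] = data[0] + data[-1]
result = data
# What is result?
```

Trace:
`data = [16, 25, 24, 24, 17]` → data = [16, 25, 24, 24, 17]
`data.append(72)` → data = [16, 25, 24, 24, 17, 72]
`data.pop(0)` → data = [25, 24, 24, 17, 72]
`data[1] = data[0] + data[-1]` → data = [25, 97, 24, 17, 72]
`result = data` → result = [25, 97, 24, 17, 72]
So result = [25, 97, 24, 17, 72]

Answer: [25, 97, 24, 17, 72]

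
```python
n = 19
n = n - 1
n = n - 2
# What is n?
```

Trace:
`n = 19` → n = 19
`n = n - 1` → n = 18
`n = n - 2` → n = 16
So n = 16

Answer: 16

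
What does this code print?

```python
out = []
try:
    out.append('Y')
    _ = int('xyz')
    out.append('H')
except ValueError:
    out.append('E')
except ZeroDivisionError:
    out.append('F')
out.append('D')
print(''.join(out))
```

Execution trace: 'Y' (try body) → 'E' (except ValueError) → 'D' (after the try/except). Output: YED

Answer: YED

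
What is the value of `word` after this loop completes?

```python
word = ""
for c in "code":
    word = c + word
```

Reverse 'code'
`word` takes the values: "" → "c" → "oc" → "doc" → "edoc"

Answer: "edoc"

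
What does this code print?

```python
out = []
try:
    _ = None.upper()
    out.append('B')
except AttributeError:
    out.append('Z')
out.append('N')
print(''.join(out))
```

Execution trace: 'Z' (except AttributeError) → 'N' (after the try/except). Output: ZN

Answer: ZN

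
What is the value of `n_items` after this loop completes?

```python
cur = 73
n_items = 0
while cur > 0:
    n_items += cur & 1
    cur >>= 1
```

Count set bits in 73 (binary: 0b1001001)
`n_items` takes the values: 0 → 1 → 2 → 3

Answer: 3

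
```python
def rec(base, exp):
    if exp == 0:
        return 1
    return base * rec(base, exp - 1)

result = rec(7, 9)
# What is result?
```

rec(7, 9) = 7 * 7 * 7 * 7 * 7 * 7 * 7 * 7 * 7 = 40353607

Answer: 40353607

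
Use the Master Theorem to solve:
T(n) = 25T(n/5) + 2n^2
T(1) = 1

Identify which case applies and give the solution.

a=25, b=5, f(n)=2n^2. log_5(25) = 2. Since c=2 = 2, Case 2 applies: T(n) = Θ(n^log_b(a) · log n) = O(n^2 log n).

Answer: O(n^2 log n) - Case 2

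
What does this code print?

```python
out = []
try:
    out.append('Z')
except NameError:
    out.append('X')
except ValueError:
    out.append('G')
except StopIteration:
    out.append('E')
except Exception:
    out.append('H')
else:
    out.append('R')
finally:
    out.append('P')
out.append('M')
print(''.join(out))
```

Execution trace: 'Z' (try body, no exception) → 'R' (else) → 'P' (finally) → 'M' (after the try/except). Output: ZRPM

Answer: ZRPM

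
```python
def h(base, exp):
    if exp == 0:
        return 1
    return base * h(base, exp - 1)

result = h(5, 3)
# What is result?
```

h(5, 3) = 5 * 5 * 5 = 125

Answer: 125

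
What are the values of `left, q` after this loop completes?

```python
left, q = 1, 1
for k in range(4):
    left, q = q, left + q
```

Fibonacci: after 4 iterations
`left, q` takes the values: (1, 1) → (1, 2) → (2, 3) → (3, 5) → (5, 8)

Answer: 5, 8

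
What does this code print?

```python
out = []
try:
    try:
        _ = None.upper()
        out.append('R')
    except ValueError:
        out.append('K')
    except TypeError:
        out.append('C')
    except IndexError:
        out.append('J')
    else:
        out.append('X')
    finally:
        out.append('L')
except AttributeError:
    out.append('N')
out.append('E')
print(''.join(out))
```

Execution trace: 'L' (finally) → 'N' (outer except AttributeError) → 'E' (after the try/except). Output: LNE

Answer: LNE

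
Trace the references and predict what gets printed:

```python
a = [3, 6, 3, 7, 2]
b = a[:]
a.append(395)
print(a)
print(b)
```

Key concept: slice [:] creates copy.
Step by step:
`a = [3, 6, 3, 7, 2]` → a = [3, 6, 3, 7, 2]
`b = a[:]` → b = [3, 6, 3, 7, 2]
`a.append(395)` → a = [3, 6, 3, 7, 2, 395]
`print(a)` → prints [3, 6, 3, 7, 2, 395]
`print(b)` → prints [3, 6, 3, 7, 2]

Answer:
[3, 6, 3, 7, 2, 395]
[3, 6, 3, 7, 2]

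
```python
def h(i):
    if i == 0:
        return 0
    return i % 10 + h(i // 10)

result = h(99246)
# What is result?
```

Sum of digits of 99246: 6 + 4 + 2 + 9 + 9 = 30

Answer: 30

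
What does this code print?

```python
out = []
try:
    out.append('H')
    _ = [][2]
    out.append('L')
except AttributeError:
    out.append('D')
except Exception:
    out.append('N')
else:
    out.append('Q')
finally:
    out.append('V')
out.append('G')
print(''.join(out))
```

Execution trace: 'H' (try body) → 'N' (except Exception) → 'V' (finally) → 'G' (after the try/except). Output: HNVG

Answer: HNVG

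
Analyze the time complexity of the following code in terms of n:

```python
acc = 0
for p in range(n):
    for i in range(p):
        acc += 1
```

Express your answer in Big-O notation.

Each loop level contributes: n × n. Multiplying the contributions gives O(n^2).

Answer: O(n^2)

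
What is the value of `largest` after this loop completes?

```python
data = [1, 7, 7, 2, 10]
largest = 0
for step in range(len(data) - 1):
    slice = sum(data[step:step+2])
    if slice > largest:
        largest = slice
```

Max sum of 2-element window in [1, 7, 7, 2, 10]
`largest` takes the values: 0 → 8 → 14

Answer: 14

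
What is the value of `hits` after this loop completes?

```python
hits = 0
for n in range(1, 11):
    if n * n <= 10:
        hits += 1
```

Count numbers where n² ≤ 10
`hits` takes the values: 0 → 1 → 2 → 3

Answer: 3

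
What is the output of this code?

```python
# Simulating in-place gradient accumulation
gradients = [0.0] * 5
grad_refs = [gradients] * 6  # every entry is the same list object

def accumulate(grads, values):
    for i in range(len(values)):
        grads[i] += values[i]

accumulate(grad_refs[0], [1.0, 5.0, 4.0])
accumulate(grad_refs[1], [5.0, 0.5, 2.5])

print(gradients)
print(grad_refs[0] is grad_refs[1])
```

Key concept: gradient accumulation aliasing.
Step by step:
`gradients = [0.0] * 5` → gradients = [0.0, 0.0, 0.0, 0.0, 0.0]
`grad_refs = [gradients] * 6` → grad_refs = [[0.0, 0.0, 0.0, 0.0, 0.0], [0.0, 0.0, 0.0, 0.0, 0.0], [0.0, 0.0, 0.0, 0.0, 0.0], [0.0, 0.0, 0.0, 0.0, 0.0], [0.0, 0.0, 0.0, 0.0, 0.0], [0.0, 0.0, 0.0, 0.0, 0.0]]
`accumulate(grad_refs[0], [1.0, 5.0, 4.0])` → gradients = [1.0, 5.0, 4.0, 0.0, 0.0]; grad_refs = [[1.0, 5.0, 4.0, 0.0, 0.0], [1.0, 5.0, 4.0, 0.0, 0.0], [1.0, 5.0, 4.0, 0.0, 0.0], [1.0, 5.0, 4.0, 0.0, 0.0], [1.0, 5.0, 4.0, 0.0, 0.0], [1.0, 5.0, 4.0, 0.0, 0.0]]
`accumulate(grad_refs[1], [5.0, 0.5, 2.5])` → gradients = [6.0, 5.5, 6.5, 0.0, 0.0]; grad_refs = [[6.0, 5.5, 6.5, 0.0, 0.0], [6.0, 5.5, 6.5, 0.0, 0.0], [6.0, 5.5, 6.5, 0.0, 0.0], [6.0, 5.5, 6.5, 0.0, 0.0], [6.0, 5.5, 6.5, 0.0, 0.0], [6.0, 5.5, 6.5, 0.0, 0.0]]
`print(gradients)` → prints [6.0, 5.5, 6.5, 0.0, 0.0]
`print(grad_refs[0] is grad_refs[1])` → prints True

Answer:
[6.0, 5.5, 6.5, 0.0, 0.0]
True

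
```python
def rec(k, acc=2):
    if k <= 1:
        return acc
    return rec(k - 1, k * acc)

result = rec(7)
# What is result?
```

Accumulator trace (n, acc): (7, 2) -> (6, 14) -> (5, 84) -> (4, 420) -> (3, 1680) -> (2, 5040) -> (1, 10080) -> return 10080

Answer: 10080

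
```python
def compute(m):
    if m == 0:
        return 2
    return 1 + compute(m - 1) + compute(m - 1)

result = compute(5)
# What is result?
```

compute(m) = 1 + 2·compute(m-1), compute(0)=2. Closed form: (2+1)·2^5 - 1 = 95.

Answer: 95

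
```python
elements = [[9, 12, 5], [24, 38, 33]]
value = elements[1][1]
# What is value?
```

Trace:
`elements = [[9, 12, 5], [24, 38, 33]]` → elements = [[9, 12, 5], [24, 38, 33]]
`value = elements[1][1]` → value = 38
So value = 38

Answer: 38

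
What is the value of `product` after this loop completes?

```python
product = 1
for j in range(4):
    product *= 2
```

2^4 = 16
`product` takes the values: 1 → 2 → 4 → 8 → 16

Answer: 16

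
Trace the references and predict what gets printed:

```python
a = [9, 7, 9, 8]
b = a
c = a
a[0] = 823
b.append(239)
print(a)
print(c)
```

Key concept: multiple aliases.
Step by step:
`a = [9, 7, 9, 8]` → a = [9, 7, 9, 8]
`b = a` → b = [9, 7, 9, 8] (same object as a)
`c = a` → c = [9, 7, 9, 8] (same object as a, b)
`a[0] = 823` → a = [823, 7, 9, 8] (same object as b, c); b = [823, 7, 9, 8] (same object as a, c); c = [823, 7, 9, 8] (same object as a, b)
`b.append(239)` → a = [823, 7, 9, 8, 239] (same object as b, c); b = [823, 7, 9, 8, 239] (same object as a, c); c = [823, 7, 9, 8, 239] (same object as a, b)
`print(a)` → prints [823, 7, 9, 8, 239]
`print(c)` → prints [823, 7, 9, 8, 239]

Answer:
[823, 7, 9, 8, 239]
[823, 7, 9, 8, 239]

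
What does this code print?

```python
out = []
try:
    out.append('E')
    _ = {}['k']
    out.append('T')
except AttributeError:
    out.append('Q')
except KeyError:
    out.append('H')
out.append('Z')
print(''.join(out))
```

Execution trace: 'E' (try body) → 'H' (except KeyError) → 'Z' (after the try/except). Output: EHZ

Answer: EHZ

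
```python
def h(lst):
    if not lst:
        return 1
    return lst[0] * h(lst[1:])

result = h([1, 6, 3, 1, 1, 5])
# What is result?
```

Product over [1, 6, 3, 1, 1, 5] = 1 * 6 * 3 * 1 * 1 * 5 = 90

Answer: 90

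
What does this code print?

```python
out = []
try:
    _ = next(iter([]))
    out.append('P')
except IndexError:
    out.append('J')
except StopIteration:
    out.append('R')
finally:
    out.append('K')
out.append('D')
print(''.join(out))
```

Execution trace: 'R' (except StopIteration) → 'K' (finally) → 'D' (after the try/except). Output: RKD

Answer: RKD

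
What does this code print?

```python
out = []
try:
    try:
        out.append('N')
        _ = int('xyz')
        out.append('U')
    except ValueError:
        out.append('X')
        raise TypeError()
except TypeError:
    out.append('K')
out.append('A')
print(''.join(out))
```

Execution trace: 'N' (try body) → 'X' (except ValueError) → 'K' (outer except TypeError) → 'A' (after the try/except). Output: NXKA

Answer: NXKA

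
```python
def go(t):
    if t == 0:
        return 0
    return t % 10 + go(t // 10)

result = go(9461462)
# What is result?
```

Sum of digits of 9461462: 2 + 6 + 4 + 1 + 6 + 4 + 9 = 32

Answer: 32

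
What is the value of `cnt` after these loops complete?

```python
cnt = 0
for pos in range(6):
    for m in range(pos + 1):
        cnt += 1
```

Triangle: 1 + 2 + ... + 6
`cnt` takes the values: 0 → 1 → 2 → 3 → 4 → 5 → 6 → 7 → 8 → 9 → 10 → 11 → 12 → 13 → 14 → 15 → 16 → 17 → 18 → 19 → 20 → 21

Answer: 21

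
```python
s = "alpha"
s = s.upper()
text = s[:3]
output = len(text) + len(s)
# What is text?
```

Trace:
`s = "alpha"` → s = 'alpha'
`s = s.upper()` → s = 'ALPHA'
`text = s[:3]` → text = 'ALP'
`output = len(text) + len(s)` → output = 8
So text = 'ALP'

Answer: 'ALP'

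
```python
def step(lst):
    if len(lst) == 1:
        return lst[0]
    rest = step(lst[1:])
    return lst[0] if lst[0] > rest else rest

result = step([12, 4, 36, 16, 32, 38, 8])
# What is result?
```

Recursive max over [12, 4, 36, 16, 32, 38, 8] = 38

Answer: 38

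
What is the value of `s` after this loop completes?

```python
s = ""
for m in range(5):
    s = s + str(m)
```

Concatenate digits 0 to 4
`s` takes the values: "" → "0" → "01" → "012" → "0123" → "01234"

Answer: "01234"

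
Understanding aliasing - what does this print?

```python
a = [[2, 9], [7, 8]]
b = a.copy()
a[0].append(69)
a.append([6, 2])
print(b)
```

Key concept: shallow copy with nested lists.
Step by step:
`a = [[2, 9], [7, 8]]` → a = [[2, 9], [7, 8]]
`b = a.copy()` → b = [[2, 9], [7, 8]]
`a[0].append(69)` → a = [[2, 9, 69], [7, 8]]; b = [[2, 9, 69], [7, 8]]
`a.append([6, 2])` → a = [[2, 9, 69], [7, 8], [6, 2]]
`print(b)` → prints [[2, 9, 69], [7, 8]]

Answer: [[2, 9, 69], [7, 8]]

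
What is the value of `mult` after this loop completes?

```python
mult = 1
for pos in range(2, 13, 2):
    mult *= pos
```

Product of even numbers 2 to 12
`mult` takes the values: 1 → 2 → 8 → 48 → 384 → 3840 → 46080

Answer: 46080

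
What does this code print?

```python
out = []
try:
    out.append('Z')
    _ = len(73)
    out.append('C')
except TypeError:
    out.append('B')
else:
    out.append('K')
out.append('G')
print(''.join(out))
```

Execution trace: 'Z' (try body) → 'B' (except TypeError) → 'G' (after the try/except). Output: ZBG

Answer: ZBG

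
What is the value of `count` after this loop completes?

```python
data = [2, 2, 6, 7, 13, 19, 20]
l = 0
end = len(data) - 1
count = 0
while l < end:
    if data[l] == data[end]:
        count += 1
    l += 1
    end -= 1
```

Count matching pairs from ends
`count` takes the values: 0

Answer: 0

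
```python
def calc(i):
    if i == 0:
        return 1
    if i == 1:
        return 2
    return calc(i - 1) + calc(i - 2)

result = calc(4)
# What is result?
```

Build up from base cases: calc(0)=1, calc(1)=2, calc(2)=3, calc(3)=5, calc(4)=8

Answer: 8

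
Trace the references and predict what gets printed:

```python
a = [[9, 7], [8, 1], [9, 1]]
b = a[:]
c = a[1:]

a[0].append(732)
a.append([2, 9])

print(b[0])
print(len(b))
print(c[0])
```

Key concept: slice with nested mutation.
Step by step:
`a = [[9, 7], [8, 1], [9, 1]]` → a = [[9, 7], [8, 1], [9, 1]]
`b = a[:]` → b = [[9, 7], [8, 1], [9, 1]]
`c = a[1:]` → c = [[8, 1], [9, 1]]
`a[0].append(732)` → a = [[9, 7, 732], [8, 1], [9, 1]]; b = [[9, 7, 732], [8, 1], [9, 1]]
`a.append([2, 9])` → a = [[9, 7, 732], [8, 1], [9, 1], [2, 9]]
`print(b[0])` → prints [9, 7, 732]
`print(len(b))` → prints 3
`print(c[0])` → prints [8, 1]

Answer:
[9, 7, 732]
3
[8, 1]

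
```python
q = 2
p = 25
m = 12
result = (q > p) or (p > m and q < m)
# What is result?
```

Trace:
`q = 2` → q = 2
`p = 25` → p = 25
`m = 12` → m = 12
`result = (q > p) or (p > m and q < m)` → result = True
So result = True

Answer: True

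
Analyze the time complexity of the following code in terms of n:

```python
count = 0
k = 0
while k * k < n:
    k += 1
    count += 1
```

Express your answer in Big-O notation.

Each loop level contributes: √n. Multiplying the contributions gives O(√n).

Answer: O(√n)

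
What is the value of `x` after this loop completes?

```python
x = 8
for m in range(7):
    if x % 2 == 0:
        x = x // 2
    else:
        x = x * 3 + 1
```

Collatz-style transformation from 8
`x` takes the values: 8 → 4 → 2 → 1 → 4 → 2 → 1 → 4

Answer: 4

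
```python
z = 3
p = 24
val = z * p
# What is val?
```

Trace:
`z = 3` → z = 3
`p = 24` → p = 24
`val = z * p` → val = 72
So val = 72

Answer: 72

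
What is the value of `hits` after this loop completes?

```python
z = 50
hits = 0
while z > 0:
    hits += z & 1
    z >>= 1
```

Count set bits in 50 (binary: 0b110010)
`hits` takes the values: 0 → 1 → 2 → 3

Answer: 3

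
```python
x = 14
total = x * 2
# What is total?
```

Trace:
`x = 14` → x = 14
`total = x * 2` → total = 28
So total = 28

Answer: 28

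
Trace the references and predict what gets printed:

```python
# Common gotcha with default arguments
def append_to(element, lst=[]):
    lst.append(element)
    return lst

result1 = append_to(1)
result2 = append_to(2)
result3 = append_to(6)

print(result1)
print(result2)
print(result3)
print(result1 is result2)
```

Key concept: mutable default argument gotcha.
Step by step:
`result1 = append_to(1)` → result1 = [1]
`result2 = append_to(2)` → result1 = [1, 2] (same object as result2); result2 = [1, 2] (same object as result1)
`result3 = append_to(6)` → result1 = [1, 2, 6] (same object as result2, result3); result2 = [1, 2, 6] (same object as result1, result3); result3 = [1, 2, 6] (same object as result1, result2)
`print(result1)` → prints [1, 2, 6]
`print(result2)` → prints [1, 2, 6]
`print(result3)` → prints [1, 2, 6]
`print(result1 is result2)` → prints True

Answer:
[1, 2, 6]
[1, 2, 6]
[1, 2, 6]
True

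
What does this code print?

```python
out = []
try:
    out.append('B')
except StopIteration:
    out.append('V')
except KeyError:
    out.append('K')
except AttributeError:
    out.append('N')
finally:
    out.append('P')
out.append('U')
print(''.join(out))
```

Execution trace: 'B' (try body, no exception) → 'P' (finally) → 'U' (after the try/except). Output: BPU

Answer: BPU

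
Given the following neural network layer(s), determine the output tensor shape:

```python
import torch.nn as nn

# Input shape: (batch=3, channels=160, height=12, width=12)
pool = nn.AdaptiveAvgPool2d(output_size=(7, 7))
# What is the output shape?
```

Input: (3, 160, 12, 12) -> Output: (3, 160, 7, 7)

Answer: (3, 160, 7, 7)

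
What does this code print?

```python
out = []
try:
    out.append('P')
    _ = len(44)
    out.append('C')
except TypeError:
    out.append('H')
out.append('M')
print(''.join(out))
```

Execution trace: 'P' (try body) → 'H' (except TypeError) → 'M' (after the try/except). Output: PHM

Answer: PHM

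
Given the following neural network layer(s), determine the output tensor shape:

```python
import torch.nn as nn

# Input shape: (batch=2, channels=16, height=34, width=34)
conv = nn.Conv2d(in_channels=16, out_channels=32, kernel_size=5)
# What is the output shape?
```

Input: (2, 16, 34, 34) -> Output: (2, 32, 30, 30)

Answer: (2, 32, 30, 30)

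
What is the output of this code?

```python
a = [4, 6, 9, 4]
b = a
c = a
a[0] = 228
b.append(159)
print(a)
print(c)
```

Key concept: multiple aliases.
Step by step:
`a = [4, 6, 9, 4]` → a = [4, 6, 9, 4]
`b = a` → b = [4, 6, 9, 4] (same object as a)
`c = a` → c = [4, 6, 9, 4] (same object as a, b)
`a[0] = 228` → a = [228, 6, 9, 4] (same object as b, c); b = [228, 6, 9, 4] (same object as a, c); c = [228, 6, 9, 4] (same object as a, b)
`b.append(159)` → a = [228, 6, 9, 4, 159] (same object as b, c); b = [228, 6, 9, 4, 159] (same object as a, c); c = [228, 6, 9, 4, 159] (same object as a, b)
`print(a)` → prints [228, 6, 9, 4, 159]
`print(c)` → prints [228, 6, 9, 4, 159]

Answer:
[228, 6, 9, 4, 159]
[228, 6, 9, 4, 159]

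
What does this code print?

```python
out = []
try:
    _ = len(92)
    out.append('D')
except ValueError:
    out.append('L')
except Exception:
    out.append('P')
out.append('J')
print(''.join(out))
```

Execution trace: 'P' (except Exception) → 'J' (after the try/except). Output: PJ

Answer: PJ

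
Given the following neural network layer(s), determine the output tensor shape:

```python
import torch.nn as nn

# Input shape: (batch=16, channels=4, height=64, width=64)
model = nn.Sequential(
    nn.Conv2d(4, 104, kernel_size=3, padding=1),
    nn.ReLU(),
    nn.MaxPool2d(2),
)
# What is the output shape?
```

Input: (16, 4, 64, 64) -> after Conv2d: (16, 104, 64, 64) -> after ReLU: (16, 104, 64, 64) -> Output: (16, 104, 32, 32)

Answer: (16, 104, 32, 32)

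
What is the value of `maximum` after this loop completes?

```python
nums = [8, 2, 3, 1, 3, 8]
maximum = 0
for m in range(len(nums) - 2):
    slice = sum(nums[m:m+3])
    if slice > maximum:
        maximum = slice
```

Max sum of 3-element window in [8, 2, 3, 1, 3, 8]
`maximum` takes the values: 0 → 13

Answer: 13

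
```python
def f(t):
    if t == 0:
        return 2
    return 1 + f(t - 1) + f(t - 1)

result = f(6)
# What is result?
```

f(t) = 1 + 2·f(t-1), f(0)=2. Closed form: (2+1)·2^6 - 1 = 191.

Answer: 191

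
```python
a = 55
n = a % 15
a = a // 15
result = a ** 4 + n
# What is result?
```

Trace:
`a = 55` → a = 55
`n = a % 15` → n = 10
`a = a // 15` → a = 3
`result = a ** 4 + n` → result = 91
So result = 91

Answer: 91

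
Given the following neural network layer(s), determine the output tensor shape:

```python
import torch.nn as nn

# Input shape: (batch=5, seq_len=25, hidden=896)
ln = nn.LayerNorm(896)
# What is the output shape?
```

Input: (5, 25, 896) -> Output: (5, 25, 896)

Answer: (5, 25, 896)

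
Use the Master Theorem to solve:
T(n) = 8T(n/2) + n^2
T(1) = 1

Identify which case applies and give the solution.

a=8, b=2, f(n)=n^2. log_2(8) = 3. Since c=2 < 3, Case 1 applies: T(n) = Θ(n^log_b(a)) = O(n^3).

Answer: O(n^3) - Case 1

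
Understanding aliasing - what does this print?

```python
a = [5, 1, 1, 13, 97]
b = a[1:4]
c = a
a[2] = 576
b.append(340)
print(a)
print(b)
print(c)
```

Key concept: slice vs alias.
Step by step:
`a = [5, 1, 1, 13, 97]` → a = [5, 1, 1, 13, 97]
`b = a[1:4]` → b = [1, 1, 13]
`c = a` → c = [5, 1, 1, 13, 97] (same object as a)
`a[2] = 576` → a = [5, 1, 576, 13, 97] (same object as c); c = [5, 1, 576, 13, 97] (same object as a)
`b.append(340)` → b = [1, 1, 13, 340]
`print(a)` → prints [5, 1, 576, 13, 97]
`print(b)` → prints [1, 1, 13, 340]
`print(c)` → prints [5, 1, 576, 13, 97]

Answer:
[5, 1, 576, 13, 97]
[1, 1, 13, 340]
[5, 1, 576, 13, 97]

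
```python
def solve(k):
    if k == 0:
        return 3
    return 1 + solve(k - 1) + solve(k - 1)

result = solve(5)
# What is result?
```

solve(k) = 1 + 2·solve(k-1), solve(0)=3. Closed form: (3+1)·2^5 - 1 = 127.

Answer: 127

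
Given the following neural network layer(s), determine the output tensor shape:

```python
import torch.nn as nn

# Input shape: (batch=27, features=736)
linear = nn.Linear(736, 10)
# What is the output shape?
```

Input: (27, 736) -> Output: (27, 10)

Answer: (27, 10)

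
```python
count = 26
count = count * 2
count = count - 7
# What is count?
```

Trace:
`count = 26` → count = 26
`count = count * 2` → count = 52
`count = count - 7` → count = 45
So count = 45

Answer: 45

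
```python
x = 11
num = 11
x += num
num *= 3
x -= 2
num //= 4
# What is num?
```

Trace:
`x = 11` → x = 11
`num = 11` → num = 11
`x += num` → x = 22
`num *= 3` → num = 33
`x -= 2` → x = 20
`num //= 4` → num = 8
So num = 8

Answer: 8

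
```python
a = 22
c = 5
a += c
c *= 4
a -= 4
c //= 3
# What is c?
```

Trace:
`a = 22` → a = 22
`c = 5` → c = 5
`a += c` → a = 27
`c *= 4` → c = 20
`a -= 4` → a = 23
`c //= 3` → c = 6
So c = 6

Answer: 6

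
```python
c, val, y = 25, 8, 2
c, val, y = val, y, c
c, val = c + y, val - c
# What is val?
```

Trace:
`c, val, y = 25, 8, 2` → c = 25; val = 8; y = 2
`c, val, y = val, y, c` → c = 8; val = 2; y = 25
`c, val = c + y, val - c` → c = 33; val = -6
So val = -6

Answer: -6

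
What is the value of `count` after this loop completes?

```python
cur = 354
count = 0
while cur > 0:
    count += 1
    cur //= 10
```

Count digits by repeated division by 10
`count` takes the values: 0 → 1 → 2 → 3

Answer: 3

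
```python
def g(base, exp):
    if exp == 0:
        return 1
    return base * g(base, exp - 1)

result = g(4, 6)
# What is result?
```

g(4, 6) = 4 * 4 * 4 * 4 * 4 * 4 = 4096

Answer: 4096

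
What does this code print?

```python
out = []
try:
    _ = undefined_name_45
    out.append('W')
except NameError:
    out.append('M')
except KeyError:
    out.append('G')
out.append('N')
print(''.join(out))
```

Execution trace: 'M' (except NameError) → 'N' (after the try/except). Output: MN

Answer: MN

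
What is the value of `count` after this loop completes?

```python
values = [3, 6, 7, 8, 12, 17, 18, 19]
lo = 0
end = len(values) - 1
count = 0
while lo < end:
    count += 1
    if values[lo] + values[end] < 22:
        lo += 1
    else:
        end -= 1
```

Steps to find pair summing to 22
`count` takes the values: 0 → 1 → 2 → 3 → 4 → 5 → 6 → 7

Answer: 7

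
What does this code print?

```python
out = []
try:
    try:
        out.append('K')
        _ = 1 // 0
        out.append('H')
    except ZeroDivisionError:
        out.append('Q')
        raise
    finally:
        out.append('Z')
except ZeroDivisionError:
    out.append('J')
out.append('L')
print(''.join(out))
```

Execution trace: 'K' (inner try body) → 'Q' (inner except ZeroDivisionError) → 'Z' (inner finally) → 'J' (outer except ZeroDivisionError) → 'L' (after the try/except). Output: KQZJL

Answer: KQZJL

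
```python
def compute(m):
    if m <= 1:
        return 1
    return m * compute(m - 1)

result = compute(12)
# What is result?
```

compute(12) = 12 * 11 * 10 * 9 * 8 * 7 * 6 * 5 * 4 * 3 * 2 * 1 = 479001600

Answer: 479001600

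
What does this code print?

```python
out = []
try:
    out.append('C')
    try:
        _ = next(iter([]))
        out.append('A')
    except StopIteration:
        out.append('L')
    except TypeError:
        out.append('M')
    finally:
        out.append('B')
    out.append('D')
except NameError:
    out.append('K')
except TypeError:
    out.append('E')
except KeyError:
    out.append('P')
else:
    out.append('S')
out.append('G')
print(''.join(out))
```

Execution trace: 'C' (try body) → 'L' (inner except StopIteration) → 'B' (inner finally) → 'D' (try body, no exception) → 'S' (else) → 'G' (after the try/except). Output: CLBDSG

Answer: CLBDSG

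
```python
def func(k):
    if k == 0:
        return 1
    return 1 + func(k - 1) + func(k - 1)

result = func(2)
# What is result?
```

func(k) = 1 + 2·func(k-1), func(0)=1. Closed form: (1+1)·2^2 - 1 = 7.

Answer: 7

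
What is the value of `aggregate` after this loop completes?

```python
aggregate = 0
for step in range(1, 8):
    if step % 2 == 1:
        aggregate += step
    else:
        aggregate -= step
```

Add odd, subtract even
`aggregate` takes the values: 0 → 1 → -1 → 2 → -2 → 3 → -3 → 4

Answer: 4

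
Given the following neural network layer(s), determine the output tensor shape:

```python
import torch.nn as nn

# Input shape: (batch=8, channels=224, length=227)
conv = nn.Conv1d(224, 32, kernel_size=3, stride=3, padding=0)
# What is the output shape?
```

Input: (8, 224, 227) -> Output: (8, 32, 75)

Answer: (8, 32, 75)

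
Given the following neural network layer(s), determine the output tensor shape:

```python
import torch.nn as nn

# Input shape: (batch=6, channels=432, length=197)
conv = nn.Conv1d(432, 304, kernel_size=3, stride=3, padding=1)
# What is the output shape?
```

Input: (6, 432, 197) -> Output: (6, 304, 66)

Answer: (6, 304, 66)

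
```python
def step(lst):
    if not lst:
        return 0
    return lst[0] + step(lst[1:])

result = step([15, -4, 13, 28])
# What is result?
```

15 + (-4) + 13 + 28 + 0 = 52

Answer: 52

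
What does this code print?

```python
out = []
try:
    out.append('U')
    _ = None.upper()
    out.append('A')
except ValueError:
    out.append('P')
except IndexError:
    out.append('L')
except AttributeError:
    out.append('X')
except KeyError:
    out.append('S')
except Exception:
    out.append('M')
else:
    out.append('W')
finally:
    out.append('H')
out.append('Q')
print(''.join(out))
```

Execution trace: 'U' (try body) → 'X' (except AttributeError) → 'H' (finally) → 'Q' (after the try/except). Output: UXHQ

Answer: UXHQ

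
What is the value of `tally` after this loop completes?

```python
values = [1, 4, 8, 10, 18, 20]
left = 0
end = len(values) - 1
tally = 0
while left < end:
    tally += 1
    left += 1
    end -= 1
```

Iterations until pointers meet (list length 6)
`tally` takes the values: 0 → 1 → 2 → 3

Answer: 3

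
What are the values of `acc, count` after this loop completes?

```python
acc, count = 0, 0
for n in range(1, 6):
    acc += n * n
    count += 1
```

Sum of squares and count
`acc, count` takes the values: (0, 0) → (1, 0) → (1, 1) → (5, 1) → (5, 2) → (14, 2) → (14, 3) → (30, 3) → (30, 4) → (55, 4) → (55, 5)

Answer: 55, 5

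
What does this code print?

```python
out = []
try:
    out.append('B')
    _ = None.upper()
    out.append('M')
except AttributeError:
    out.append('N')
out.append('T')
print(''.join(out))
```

Execution trace: 'B' (try body) → 'N' (except AttributeError) → 'T' (after the try/except). Output: BNT

Answer: BNT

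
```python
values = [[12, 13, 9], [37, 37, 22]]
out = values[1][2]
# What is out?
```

Trace:
`values = [[12, 13, 9], [37, 37, 22]]` → values = [[12, 13, 9], [37, 37, 22]]
`out = values[1][2]` → out = 22
So out = 22

Answer: 22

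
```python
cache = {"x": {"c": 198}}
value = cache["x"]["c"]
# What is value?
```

Trace:
`cache = {"x": {"c": 198}}` → cache = {'x': {'c': 198}}
`value = cache["x"]["c"]` → value = 198
So value = 198

Answer: 198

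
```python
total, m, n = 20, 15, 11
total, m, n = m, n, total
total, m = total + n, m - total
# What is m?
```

Trace:
`total, m, n = 20, 15, 11` → total = 20; m = 15; n = 11
`total, m, n = m, n, total` → total = 15; m = 11; n = 20
`total, m = total + n, m - total` → total = 35; m = -4
So m = -4

Answer: -4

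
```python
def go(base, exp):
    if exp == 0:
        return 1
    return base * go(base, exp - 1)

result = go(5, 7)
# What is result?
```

go(5, 7) = 5 * 5 * 5 * 5 * 5 * 5 * 5 = 78125

Answer: 78125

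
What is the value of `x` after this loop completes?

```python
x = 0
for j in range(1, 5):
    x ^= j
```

XOR of 1 to 4
`x` takes the values: 0 → 1 → 3 → 0 → 4

Answer: 4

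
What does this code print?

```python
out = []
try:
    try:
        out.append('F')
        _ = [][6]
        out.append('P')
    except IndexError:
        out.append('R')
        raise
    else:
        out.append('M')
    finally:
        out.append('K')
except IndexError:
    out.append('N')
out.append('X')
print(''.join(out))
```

Execution trace: 'F' (inner try body) → 'R' (inner except IndexError) → 'K' (inner finally) → 'N' (outer except IndexError) → 'X' (after the try/except). Output: FRKNX

Answer: FRKNX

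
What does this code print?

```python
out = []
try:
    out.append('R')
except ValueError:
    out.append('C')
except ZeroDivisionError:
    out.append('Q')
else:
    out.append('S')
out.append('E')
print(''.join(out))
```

Execution trace: 'R' (try body, no exception) → 'S' (else) → 'E' (after the try/except). Output: RSE

Answer: RSE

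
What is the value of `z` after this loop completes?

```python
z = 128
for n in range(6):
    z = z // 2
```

Halve 6 times: 128 // 2^6 = 2
`z` takes the values: 128 → 64 → 32 → 16 → 8 → 4 → 2

Answer: 2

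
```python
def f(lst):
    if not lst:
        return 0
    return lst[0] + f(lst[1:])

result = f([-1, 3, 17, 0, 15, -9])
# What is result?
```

(-1) + 3 + 17 + 0 + 15 + (-9) + 0 = 25

Answer: 25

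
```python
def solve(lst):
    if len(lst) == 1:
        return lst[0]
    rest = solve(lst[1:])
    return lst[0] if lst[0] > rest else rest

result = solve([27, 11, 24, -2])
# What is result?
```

Recursive max over [27, 11, 24, -2] = 27

Answer: 27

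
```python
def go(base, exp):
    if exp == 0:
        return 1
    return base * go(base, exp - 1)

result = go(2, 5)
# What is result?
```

go(2, 5) = 2 * 2 * 2 * 2 * 2 = 32

Answer: 32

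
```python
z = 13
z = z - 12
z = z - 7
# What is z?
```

Trace:
`z = 13` → z = 13
`z = z - 12` → z = 1
`z = z - 7` → z = -6
So z = -6

Answer: -6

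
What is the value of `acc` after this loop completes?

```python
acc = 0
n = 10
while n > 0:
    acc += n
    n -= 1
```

Sum 10 down to 1
`acc` takes the values: 0 → 10 → 19 → 27 → 34 → 40 → 45 → 49 → 52 → 54 → 55

Answer: 55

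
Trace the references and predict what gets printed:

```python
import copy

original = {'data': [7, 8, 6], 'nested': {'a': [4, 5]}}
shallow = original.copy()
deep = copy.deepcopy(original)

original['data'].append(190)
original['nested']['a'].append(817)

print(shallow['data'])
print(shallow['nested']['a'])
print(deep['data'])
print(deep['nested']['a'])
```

Key concept: comparing shallow vs deep copy.
Step by step:
`original = {'data': [7, 8, 6], 'nested': {'a': [4, 5]}}` → original = {'data': [7, 8, 6], 'nested': {'a': [4, 5]}}
`shallow = original.copy()` → shallow = {'data': [7, 8, 6], 'nested': {'a': [4, 5]}}
`deep = copy.deepcopy(original)` → deep = {'data': [7, 8, 6], 'nested': {'a': [4, 5]}}
`original['data'].append(190)` → original = {'data': [7, 8, 6, 190], 'nested': {'a': [4, 5]}}; shallow = {'data': [7, 8, 6, 190], 'nested': {'a': [4, 5]}}
`original['nested']['a'].append(817)` → original = {'data': [7, 8, 6, 190], 'nested': {'a': [4, 5, 817]}}; shallow = {'data': [7, 8, 6, 190], 'nested': {'a': [4, 5, 817]}}
`print(shallow['data'])` → prints [7, 8, 6, 190]
`print(shallow['nested']['a'])` → prints [4, 5, 817]
`print(deep['data'])` → prints [7, 8, 6]
`print(deep['nested']['a'])` → prints [4, 5]

Answer:
[7, 8, 6, 190]
[4, 5, 817]
[7, 8, 6]
[4, 5]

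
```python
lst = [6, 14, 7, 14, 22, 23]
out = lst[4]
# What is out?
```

Trace:
`lst = [6, 14, 7, 14, 22, 23]` → lst = [6, 14, 7, 14, 22, 23]
`out = lst[4]` → out = 22
So out = 22

Answer: 22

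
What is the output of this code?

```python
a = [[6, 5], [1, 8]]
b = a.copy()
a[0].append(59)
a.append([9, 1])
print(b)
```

Key concept: shallow copy with nested lists.
Step by step:
`a = [[6, 5], [1, 8]]` → a = [[6, 5], [1, 8]]
`b = a.copy()` → b = [[6, 5], [1, 8]]
`a[0].append(59)` → a = [[6, 5, 59], [1, 8]]; b = [[6, 5, 59], [1, 8]]
`a.append([9, 1])` → a = [[6, 5, 59], [1, 8], [9, 1]]
`print(b)` → prints [[6, 5, 59], [1, 8]]

Answer: [[6, 5, 59], [1, 8]]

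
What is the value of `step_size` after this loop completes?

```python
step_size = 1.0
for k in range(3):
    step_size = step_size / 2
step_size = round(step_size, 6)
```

Halving LR 3 times: 1 / 2^3
`step_size` takes the values: 1.0 → 0.5 → 0.25 → 0.125

Answer: 0.125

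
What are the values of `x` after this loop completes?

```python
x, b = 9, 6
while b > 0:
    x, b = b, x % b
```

GCD of 9 and 6
`x` takes the values: 9 → 6 → 3

Answer: 3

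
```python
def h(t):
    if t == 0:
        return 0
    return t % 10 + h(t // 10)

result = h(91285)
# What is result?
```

Sum of digits of 91285: 5 + 8 + 2 + 1 + 9 = 25

Answer: 25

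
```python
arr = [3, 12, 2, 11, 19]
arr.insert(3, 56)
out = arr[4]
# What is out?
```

Trace:
`arr = [3, 12, 2, 11, 19]` → arr = [3, 12, 2, 11, 19]
`arr.insert(3, 56)` → arr = [3, 12, 2, 56, 11, 19]
`out = arr[4]` → out = 11
So out = 11

Answer: 11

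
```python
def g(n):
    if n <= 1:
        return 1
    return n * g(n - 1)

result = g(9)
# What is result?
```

g(9) = 9 * 8 * 7 * 6 * 5 * 4 * 3 * 2 * 1 = 362880

Answer: 362880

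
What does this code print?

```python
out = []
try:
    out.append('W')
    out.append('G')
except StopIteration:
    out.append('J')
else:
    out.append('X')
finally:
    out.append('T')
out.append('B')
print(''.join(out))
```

Execution trace: 'W' (try body) → 'G' (try body, no exception) → 'X' (else) → 'T' (finally) → 'B' (after the try/except). Output: WGXTB

Answer: WGXTB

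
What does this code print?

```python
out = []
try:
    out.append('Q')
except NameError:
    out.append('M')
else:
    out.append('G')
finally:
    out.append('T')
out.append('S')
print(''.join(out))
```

Execution trace: 'Q' (try body, no exception) → 'G' (else) → 'T' (finally) → 'S' (after the try/except). Output: QGTS

Answer: QGTS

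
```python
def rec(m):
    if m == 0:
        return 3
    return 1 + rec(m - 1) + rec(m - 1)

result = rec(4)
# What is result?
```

rec(m) = 1 + 2·rec(m-1), rec(0)=3. Closed form: (3+1)·2^4 - 1 = 63.

Answer: 63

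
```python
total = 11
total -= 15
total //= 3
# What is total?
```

Trace:
`total = 11` → total = 11
`total -= 15` → total = -4
`total //= 3` → total = -2
So total = -2

Answer: -2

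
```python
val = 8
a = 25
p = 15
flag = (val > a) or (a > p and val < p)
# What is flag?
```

Trace:
`val = 8` → val = 8
`a = 25` → a = 25
`p = 15` → p = 15
`flag = (val > a) or (a > p and val < p)` → flag = True
So flag = True

Answer: True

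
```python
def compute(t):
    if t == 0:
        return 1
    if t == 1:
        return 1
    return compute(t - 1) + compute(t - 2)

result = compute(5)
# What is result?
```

Build up from base cases: compute(0)=1, compute(1)=1, compute(2)=2, compute(3)=3, compute(4)=5, compute(5)=8

Answer: 8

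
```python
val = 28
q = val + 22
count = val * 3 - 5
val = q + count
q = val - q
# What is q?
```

Trace:
`val = 28` → val = 28
`q = val + 22` → q = 50
`count = val * 3 - 5` → count = 79
`val = q + count` → val = 129
`q = val - q` → q = 79
So q = 79

Answer: 79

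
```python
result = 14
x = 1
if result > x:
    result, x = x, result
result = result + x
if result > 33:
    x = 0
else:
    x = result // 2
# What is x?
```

Trace:
`result = 14` → result = 14
`x = 1` → x = 1
`if result > x: ...` → result > x is True → result = 1; x = 14
`result = result + x` → result = 15
`if result > 33: ...` → result > 33 is False, take else branch → x = 7
So x = 7

Answer: 7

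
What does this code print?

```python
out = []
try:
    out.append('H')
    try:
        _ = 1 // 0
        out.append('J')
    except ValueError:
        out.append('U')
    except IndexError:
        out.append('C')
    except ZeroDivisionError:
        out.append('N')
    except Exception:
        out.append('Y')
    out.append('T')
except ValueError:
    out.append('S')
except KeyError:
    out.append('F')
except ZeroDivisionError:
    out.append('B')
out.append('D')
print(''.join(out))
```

Execution trace: 'H' (try body) → 'N' (inner except ZeroDivisionError) → 'T' (try body, no exception) → 'D' (after the try/except). Output: HNTD

Answer: HNTD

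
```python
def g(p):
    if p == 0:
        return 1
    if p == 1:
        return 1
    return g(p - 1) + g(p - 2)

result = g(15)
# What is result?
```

Build up from base cases: g(0)=1, g(1)=1, g(2)=2, g(3)=3, g(4)=5, g(5)=8, g(6)=13, ..., g(15)=987

Answer: 987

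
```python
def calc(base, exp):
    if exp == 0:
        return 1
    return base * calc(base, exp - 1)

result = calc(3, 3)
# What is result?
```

calc(3, 3) = 3 * 3 * 3 = 27

Answer: 27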